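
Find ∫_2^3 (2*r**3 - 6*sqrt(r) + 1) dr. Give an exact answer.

By the power rule, an antiderivative is F(r) = r**4/2 - 4*r**(3/2) + r.
Then F(3) - F(2) = (87/2 - 12*sqrt(3)) - (10 - 8*sqrt(2)) = -12*sqrt(3) + 8*sqrt(2) + 67/2.

-12*sqrt(3) + 8*sqrt(2) + 67/2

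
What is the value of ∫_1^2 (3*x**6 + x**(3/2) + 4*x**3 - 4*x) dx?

8*sqrt(2)/5 + 2206/35

By the power rule, an antiderivative is F(x) = 3*x**7/7 + 2*x**(5/2)/5 + x**4 - 2*x**2.
Then F(2) - F(1) = (8*sqrt(2)/5 + 440/7) - (-6/35) = 8*sqrt(2)/5 + 2206/35.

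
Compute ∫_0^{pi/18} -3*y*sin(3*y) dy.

-1/6 + sqrt(3)*pi/36

Integrate by parts once (u = y, dv = -3*sin(3*y) dy).
An antiderivative is F(y) = y*cos(3*y) - sin(3*y)/3.
Then F(pi/18) - F(0) = (-1/6 + sqrt(3)*pi/36) - (0) = -1/6 + sqrt(3)*pi/36.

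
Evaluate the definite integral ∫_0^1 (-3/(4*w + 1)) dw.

An antiderivative is F(w) = -3*log(4*w + 1)/4.
Then F(1) - F(0) = (-3*log(5)/4) - (0) = -3*log(5)/4.

-3*log(5)/4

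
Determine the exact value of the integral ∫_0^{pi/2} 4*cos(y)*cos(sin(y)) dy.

Let u = sin(y), so du = cos(y) dy. When y = 0, u = 0; when y = pi/2, u = 1.
The integral becomes 4·∫ cos(u) du from 0 to 1, with antiderivative 4*sin(u).
Back in y: F(y) = 4*sin(sin(y)).
Then F(pi/2) - F(0) = (4*sin(1)) - (0) = 4*sin(1).

4*sin(1)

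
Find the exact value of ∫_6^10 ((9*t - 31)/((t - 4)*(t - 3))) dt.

log(3) + 4*log(7)

Factor the denominator: t**2 - 7*t + 12 = (t - 3)(t - 4).
Partial fractions: (9*t - 31)/((t - 4)*(t - 3)) = 4/(t - 3) + 5/(t - 4).
An antiderivative is F(t) = 5*log(t - 4) + 4*log(t - 3).
Then F(10) - F(6) = (5*log(2) + 5*log(3) + 4*log(7)) - (5*log(2) + 4*log(3)) = log(3) + 4*log(7).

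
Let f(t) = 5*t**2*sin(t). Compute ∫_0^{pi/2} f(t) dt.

Integrate by parts twice (u = t^2, dv = 5*sin(t) dt).
An antiderivative is F(t) = -5*t**2*cos(t) + 10*t*sin(t) + 10*cos(t).
Then F(pi/2) - F(0) = (5*pi) - (10) = -10 + 5*pi.

-10 + 5*pi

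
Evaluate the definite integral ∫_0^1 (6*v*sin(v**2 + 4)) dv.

Let u = v**2 + 4, so du = 2*v dv. When v = 0, u = 4; when v = 1, u = 5.
The integral becomes 3·∫ sin(u) du from 4 to 5, with antiderivative -3*cos(u).
Back in v: F(v) = -3*cos(v**2 + 4).
Then F(1) - F(0) = (-3*cos(5)) - (-3*cos(4)) = 3*cos(4) - 3*cos(5).

3*cos(4) - 3*cos(5)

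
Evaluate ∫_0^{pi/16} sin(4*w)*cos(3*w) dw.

Use the identity sin(4*w)cos(3*w) = [sin(7*w) + sin(w)]/2.
An antiderivative is F(w) = -cos(w)/2 - cos(7*w)/14.
Then F(pi/16) - F(0) = (-cos(pi/16)/2 - sin(pi/16)/14) - (-4/7) = -cos(pi/16)/2 - sin(pi/16)/14 + 4/7.

-cos(pi/16)/2 - sin(pi/16)/14 + 4/7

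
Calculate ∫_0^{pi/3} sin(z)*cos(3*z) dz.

Use the identity sin(z)cos(3*z) = [sin(4*z) + sin(-2*z)]/2.
An antiderivative is F(z) = cos(2*z)/4 - cos(4*z)/8.
Then F(pi/3) - F(0) = (-1/16) - (1/8) = -3/16.

-3/16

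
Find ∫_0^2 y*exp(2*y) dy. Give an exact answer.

1/4 + 3*exp(4)/4

Integrate by parts once (u = y, dv = exp(2*y) dy).
An antiderivative is F(y) = (2*y - 1)*exp(2*y)/4.
Then F(2) - F(0) = (3*exp(4)/4) - (-1/4) = 1/4 + 3*exp(4)/4.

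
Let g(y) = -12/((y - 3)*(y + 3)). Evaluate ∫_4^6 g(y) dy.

Factor the denominator: y**2 - 9 = (y + 3)(y - 3).
Partial fractions: -12/((y - 3)*(y + 3)) = 2/(y + 3) - 2/(y - 3).
An antiderivative is F(y) = -2*log(y - 3) + 2*log(y + 3).
Then F(6) - F(4) = (log(9)) - (log(49)) = log(9/49).

log(9/49)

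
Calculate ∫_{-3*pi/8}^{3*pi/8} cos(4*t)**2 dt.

3*pi/8

Use the identity cos^2(4*t) = (1 + cos(8*t))/2.
An antiderivative is F(t) = t/2 + sin(8*t)/16.
Then F(3*pi/8) - F(-3*pi/8) = (3*pi/16) - (-3*pi/16) = 3*pi/8.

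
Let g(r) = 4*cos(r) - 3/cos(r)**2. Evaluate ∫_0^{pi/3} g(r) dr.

An antiderivative is F(r) = 4*sin(r) - 3*tan(r).
Then F(pi/3) - F(0) = (-sqrt(3)) - (0) = -sqrt(3).

-sqrt(3)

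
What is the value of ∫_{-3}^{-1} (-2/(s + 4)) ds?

An antiderivative is F(s) = -2*log(s + 4).
Then F(-1) - F(-3) = (-log(9)) - (0) = -log(9).

-log(9)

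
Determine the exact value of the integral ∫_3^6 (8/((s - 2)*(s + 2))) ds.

Factor the denominator: s**2 - 4 = (s + 2)(s - 2).
Partial fractions: 8/((s - 2)*(s + 2)) = -2/(s + 2) + 2/(s - 2).
An antiderivative is F(s) = 2*log(s - 2) - 2*log(s + 2).
Then F(6) - F(3) = (-log(4)) - (-log(25)) = log(25/4).

log(25/4)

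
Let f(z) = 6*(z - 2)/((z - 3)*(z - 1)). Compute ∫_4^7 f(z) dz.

Factor the denominator: z**2 - 4*z + 3 = (z - 1)(z - 3).
Partial fractions: 6*(z - 2)/((z - 3)*(z - 1)) = 3/(z - 1) + 3/(z - 3).
An antiderivative is F(z) = 3*log(z - 3) + 3*log(z - 1).
Then F(7) - F(4) = (3*log(3) + 9*log(2)) - (log(27)) = 9*log(2).

9*log(2)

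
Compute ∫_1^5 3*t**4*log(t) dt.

Integrate by parts once (u = ln t, dv = 3*t**4 dt).
An antiderivative is F(t) = 3*t**5*(5*log(t) - 1)/25.
Then F(5) - F(1) = (-375 + 1875*log(5)) - (-3/25) = -9372/25 + 1875*log(5).

-9372/25 + 1875*log(5)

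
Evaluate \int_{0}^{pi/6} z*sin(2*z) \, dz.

-pi/24 + sqrt(3)/8

Integrate by parts once (u = z, dv = sin(2*z) dz).
An antiderivative is F(z) = -z*cos(2*z)/2 + sin(2*z)/4.
Then F(pi/6) - F(0) = (-pi/24 + sqrt(3)/8) - (0) = -pi/24 + sqrt(3)/8.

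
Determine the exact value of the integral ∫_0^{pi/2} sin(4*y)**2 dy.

Use the identity sin^2(4*y) = (1 - cos(8*y))/2.
An antiderivative is F(y) = y/2 - sin(8*y)/16.
Then F(pi/2) - F(0) = (pi/4) - (0) = pi/4.

pi/4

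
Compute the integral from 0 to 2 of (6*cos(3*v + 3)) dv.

Let u = 3*v + 3, so du = 3 dv. When v = 0, u = 3; when v = 2, u = 9.
The integral becomes 2·∫ cos(u) du from 3 to 9, with antiderivative 2*sin(u).
Back in v: F(v) = 2*sin(3*v + 3).
Then F(2) - F(0) = (2*sin(9)) - (2*sin(3)) = -2*sin(3) + 2*sin(9).

-2*sin(3) + 2*sin(9)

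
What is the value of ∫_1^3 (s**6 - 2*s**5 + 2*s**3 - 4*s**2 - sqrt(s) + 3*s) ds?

By the power rule, an antiderivative is F(s) = s**7/7 - s**6/3 + s**4/2 - 2*s**(3/2)/3 - 4*s**3/3 + 3*s**2/2.
Then F(3) - F(1) = (612/7 - 2*sqrt(3)) - (-4/21) = 1840/21 - 2*sqrt(3).

1840/21 - 2*sqrt(3)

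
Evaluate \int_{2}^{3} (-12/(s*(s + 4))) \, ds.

-6*log(3) + 3*log(7)

Factor the denominator: s**2 + 4*s = (s + 4)s.
Partial fractions: -12/(s*(s + 4)) = 3/(s + 4) - 3/s.
An antiderivative is F(s) = -3*log(s) + 3*log(s + 4).
Then F(3) - F(2) = (-3*log(3) + 3*log(7)) - (log(27)) = -6*log(3) + 3*log(7).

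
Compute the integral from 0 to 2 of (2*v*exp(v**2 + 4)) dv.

Let u = v**2 + 4, so du = 2*v dv. When v = 0, u = 4; when v = 2, u = 8.
The integral becomes ∫ exp(u) du from 4 to 8, with antiderivative exp(u).
Back in v: F(v) = exp(v**2 + 4).
Then F(2) - F(0) = (exp(8)) - (exp(4)) = -exp(4) + exp(8).

-exp(4) + exp(8)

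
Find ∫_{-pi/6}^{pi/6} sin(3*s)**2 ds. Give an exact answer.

pi/6

Use the identity sin^2(3*s) = (1 - cos(6*s))/2.
An antiderivative is F(s) = s/2 - sin(6*s)/12.
Then F(pi/6) - F(-pi/6) = (pi/12) - (-pi/12) = pi/6.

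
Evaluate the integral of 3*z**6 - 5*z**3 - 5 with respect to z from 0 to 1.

By the power rule, an antiderivative is F(z) = 3*z**7/7 - 5*z**4/4 - 5*z.
Then F(1) - F(0) = (-163/28) - (0) = -163/28.

-163/28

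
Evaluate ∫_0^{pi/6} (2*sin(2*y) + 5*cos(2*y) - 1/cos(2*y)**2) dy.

An antiderivative is F(y) = 5*sin(2*y)/2 - cos(2*y) - tan(2*y)/2.
Then F(pi/6) - F(0) = (-1/2 + 3*sqrt(3)/4) - (-1) = 1/2 + 3*sqrt(3)/4.

1/2 + 3*sqrt(3)/4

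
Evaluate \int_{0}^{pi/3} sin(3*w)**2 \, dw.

pi/6

Use the identity sin^2(3*w) = (1 - cos(6*w))/2.
An antiderivative is F(w) = w/2 - sin(6*w)/12.
Then F(pi/3) - F(0) = (pi/6) - (0) = pi/6.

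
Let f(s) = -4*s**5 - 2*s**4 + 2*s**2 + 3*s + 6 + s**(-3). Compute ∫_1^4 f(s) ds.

-488997/160

By the power rule, an antiderivative is F(s) = -2*s**6/3 - 2*s**5/5 + 2*s**3/3 + 3*s**2/2 + 6*s - 1/(2*s**2).
Then F(4) - F(1) = (-487941/160) - (33/5) = -488997/160.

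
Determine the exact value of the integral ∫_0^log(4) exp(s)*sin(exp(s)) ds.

cos(1) - cos(4)

Let u = exp(s), so du = exp(s) ds. When s = 0, u = 1; when s = log(4), u = 4.
The integral becomes ∫ sin(u) du from 1 to 4, with antiderivative -cos(u).
Back in s: F(s) = -cos(exp(s)).
Then F(log(4)) - F(0) = (-cos(4)) - (-cos(1)) = cos(1) - cos(4).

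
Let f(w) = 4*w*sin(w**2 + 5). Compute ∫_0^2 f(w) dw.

2*cos(5) - 2*cos(9)

Let u = w**2 + 5, so du = 2*w dw. When w = 0, u = 5; when w = 2, u = 9.
The integral becomes 2·∫ sin(u) du from 5 to 9, with antiderivative -2*cos(u).
Back in w: F(w) = -2*cos(w**2 + 5).
Then F(2) - F(0) = (-2*cos(9)) - (-2*cos(5)) = 2*cos(5) - 2*cos(9).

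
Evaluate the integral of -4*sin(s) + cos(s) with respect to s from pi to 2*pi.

An antiderivative is F(s) = sin(s) + 4*cos(s).
Then F(2*pi) - F(pi) = (4) - (-4) = 8.

8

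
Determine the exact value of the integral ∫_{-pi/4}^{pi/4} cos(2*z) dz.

An antiderivative is F(z) = sin(2*z)/2.
Then F(pi/4) - F(-pi/4) = (1/2) - (-1/2) = 1.

1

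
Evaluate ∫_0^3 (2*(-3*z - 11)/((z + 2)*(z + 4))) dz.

Factor the denominator: z**2 + 6*z + 8 = (z + 4)(z + 2).
Partial fractions: 2*(-3*z - 11)/((z + 2)*(z + 4)) = -1/(z + 4) - 5/(z + 2).
An antiderivative is F(z) = -5*log(z + 2) - log(z + 4).
Then F(3) - F(0) = (-5*log(5) - log(7)) - (-7*log(2)) = -5*log(5) - log(7) + 7*log(2).

-5*log(5) - log(7) + 7*log(2)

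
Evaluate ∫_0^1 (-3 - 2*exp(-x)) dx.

An antiderivative is F(x) = -3*x + 2*exp(-x).
Then F(1) - F(0) = (-3 + 2*exp(-1)) - (2) = -5 + 2*exp(-1).

-5 + 2*exp(-1)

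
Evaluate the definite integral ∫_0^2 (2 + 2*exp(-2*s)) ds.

5 - exp(-4)

An antiderivative is F(s) = 2*s - exp(-2*s).
Then F(2) - F(0) = (4 - exp(-4)) - (-1) = 5 - exp(-4).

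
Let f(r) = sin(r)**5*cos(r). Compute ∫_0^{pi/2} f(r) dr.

Let u = sin(r), so du = cos(r) dr. When r = 0, u = 0; when r = pi/2, u = 1.
The integral becomes ∫ u**5 du from 0 to 1, with antiderivative u**6/6.
Back in r: F(r) = sin(r)**6/6.
Then F(pi/2) - F(0) = (1/6) - (0) = 1/6.

1/6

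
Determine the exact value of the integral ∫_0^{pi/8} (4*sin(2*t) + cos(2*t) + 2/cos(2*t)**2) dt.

3 - 3*sqrt(2)/4

An antiderivative is F(t) = sin(2*t)/2 - 2*cos(2*t) + tan(2*t).
Then F(pi/8) - F(0) = (1 - 3*sqrt(2)/4) - (-2) = 3 - 3*sqrt(2)/4.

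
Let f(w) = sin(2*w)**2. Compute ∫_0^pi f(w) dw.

Use the identity sin^2(2*w) = (1 - cos(4*w))/2.
An antiderivative is F(w) = w/2 - sin(4*w)/8.
Then F(pi) - F(0) = (pi/2) - (0) = pi/2.

pi/2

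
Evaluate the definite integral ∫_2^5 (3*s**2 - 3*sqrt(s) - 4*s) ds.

-10*sqrt(5) + 4*sqrt(2) + 75

By the power rule, an antiderivative is F(s) = -2*s**(3/2) + s**3 - 2*s**2.
Then F(5) - F(2) = (75 - 10*sqrt(5)) - (-4*sqrt(2)) = -10*sqrt(5) + 4*sqrt(2) + 75.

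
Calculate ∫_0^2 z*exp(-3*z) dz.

Integrate by parts once (u = z, dv = exp(-3*z) dz).
An antiderivative is F(z) = (-3*z - 1)*exp(-3*z)/9.
Then F(2) - F(0) = (-7*exp(-6)/9) - (-1/9) = (-7 + exp(6))*exp(-6)/9.

(-7 + exp(6))*exp(-6)/9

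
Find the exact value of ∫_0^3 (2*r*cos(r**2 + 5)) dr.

-sin(5) + sin(14)

Let u = r**2 + 5, so du = 2*r dr. When r = 0, u = 5; when r = 3, u = 14.
The integral becomes ∫ cos(u) du from 5 to 14, with antiderivative sin(u).
Back in r: F(r) = sin(r**2 + 5).
Then F(3) - F(0) = (sin(14)) - (sin(5)) = -sin(5) + sin(14).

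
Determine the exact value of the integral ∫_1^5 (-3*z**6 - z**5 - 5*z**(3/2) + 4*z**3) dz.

By the power rule, an antiderivative is F(z) = -3*z**7/7 - z**6/6 - 2*z**(5/2) + z**4.
Then F(5) - F(1) = (-1489375/42 - 50*sqrt(5)) - (-67/42) = -248218/7 - 50*sqrt(5).

-248218/7 - 50*sqrt(5)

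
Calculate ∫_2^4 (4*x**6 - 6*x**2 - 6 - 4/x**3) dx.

By the power rule, an antiderivative is F(x) = 4*x**7/7 - 2*x**3 - 6*x + 2/x**2.
Then F(4) - F(2) = (515783/56) - (639/14) = 513227/56.

513227/56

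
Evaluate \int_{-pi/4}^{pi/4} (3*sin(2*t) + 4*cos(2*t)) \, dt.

An antiderivative is F(t) = 2*sin(2*t) - 3*cos(2*t)/2.
Then F(pi/4) - F(-pi/4) = (2) - (-2) = 4.

4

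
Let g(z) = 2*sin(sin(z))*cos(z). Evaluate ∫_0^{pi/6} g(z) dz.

Let u = sin(z), so du = cos(z) dz. When z = 0, u = 0; when z = pi/6, u = 1/2.
The integral becomes 2·∫ sin(u) du from 0 to 1/2, with antiderivative -2*cos(u).
Back in z: F(z) = -2*cos(sin(z)).
Then F(pi/6) - F(0) = (-2*cos(1/2)) - (-2) = 2 - 2*cos(1/2).

2 - 2*cos(1/2)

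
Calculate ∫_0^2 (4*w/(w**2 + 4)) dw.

Let u = w**2 + 4, so du = 2*w dw. When w = 0, u = 4; when w = 2, u = 8.
The integral becomes 2·∫ 1/u du from 4 to 8, with antiderivative 2*log(u).
Back in w: F(w) = 2*log(w**2 + 4).
Then F(2) - F(0) = (log(64)) - (log(16)) = log(4).

log(4)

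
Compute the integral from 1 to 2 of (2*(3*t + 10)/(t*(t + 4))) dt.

-log(5) + log(3) + 6*log(2)

Factor the denominator: t**2 + 4*t = (t + 4)t.
Partial fractions: 2*(3*t + 10)/(t*(t + 4)) = 1/(t + 4) + 5/t.
An antiderivative is F(t) = 5*log(t) + log(t + 4).
Then F(2) - F(1) = (log(3) + 6*log(2)) - (log(5)) = -log(5) + log(3) + 6*log(2).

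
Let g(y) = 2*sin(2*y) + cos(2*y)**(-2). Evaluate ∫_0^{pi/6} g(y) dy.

An antiderivative is F(y) = -cos(2*y) + tan(2*y)/2.
Then F(pi/6) - F(0) = (-1/2 + sqrt(3)/2) - (-1) = 1/2 + sqrt(3)/2.

1/2 + sqrt(3)/2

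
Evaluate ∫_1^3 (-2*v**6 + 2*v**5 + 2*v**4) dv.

-29936/105

By the power rule, an antiderivative is F(v) = -2*v**7/7 + v**6/3 + 2*v**5/5.
Then F(3) - F(1) = (-9963/35) - (47/105) = -29936/105.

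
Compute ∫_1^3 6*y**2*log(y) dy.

Integrate by parts once (u = ln y, dv = 6*y**2 dy).
An antiderivative is F(y) = 2*y**3*(3*log(y) - 1)/3.
Then F(3) - F(1) = (-18 + 54*log(3)) - (-2/3) = -52/3 + 54*log(3).

-52/3 + 54*log(3)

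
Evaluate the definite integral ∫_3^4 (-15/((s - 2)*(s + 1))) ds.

-15*log(2) + 5*log(5)

Factor the denominator: s**2 - s - 2 = (s + 1)(s - 2).
Partial fractions: -15/((s - 2)*(s + 1)) = 5/(s + 1) - 5/(s - 2).
An antiderivative is F(s) = -5*log(s - 2) + 5*log(s + 1).
Then F(4) - F(3) = (-5*log(2) + 5*log(5)) - (10*log(2)) = -15*log(2) + 5*log(5).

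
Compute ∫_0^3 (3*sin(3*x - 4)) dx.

Let u = 3*x - 4, so du = 3 dx. When x = 0, u = -4; when x = 3, u = 5.
The integral becomes ∫ sin(u) du from -4 to 5, with antiderivative -cos(u).
Back in x: F(x) = -cos(3*x - 4).
Then F(3) - F(0) = (-cos(5)) - (-cos(4)) = cos(4) - cos(5).

cos(4) - cos(5)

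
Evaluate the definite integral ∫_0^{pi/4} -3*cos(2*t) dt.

An antiderivative is F(t) = -3*sin(2*t)/2.
Then F(pi/4) - F(0) = (-3/2) - (0) = -3/2.

-3/2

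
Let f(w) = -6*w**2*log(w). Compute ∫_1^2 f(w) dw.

14/3 - 16*log(2)

Integrate by parts once (u = ln w, dv = -6*w**2 dw).
An antiderivative is F(w) = -2*w**3*(3*log(w) - 1)/3.
Then F(2) - F(1) = (16/3 - 16*log(2)) - (2/3) = 14/3 - 16*log(2).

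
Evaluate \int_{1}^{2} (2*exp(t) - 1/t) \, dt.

-2*exp(1) - log(2) + 2*exp(2)

An antiderivative is F(t) = 2*exp(t) - log(t).
Then F(2) - F(1) = (-log(2) + 2*exp(2)) - (2*exp(1)) = -2*exp(1) - log(2) + 2*exp(2).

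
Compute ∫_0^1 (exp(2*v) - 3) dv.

An antiderivative is F(v) = exp(2*v)/2 - 3*v.
Then F(1) - F(0) = (-3 + exp(2)/2) - (1/2) = -7/2 + exp(2)/2.

-7/2 + exp(2)/2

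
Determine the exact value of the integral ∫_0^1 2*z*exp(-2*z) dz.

(-3 + exp(2))*exp(-2)/2

Integrate by parts once (u = z, dv = 2*exp(-2*z) dz).
An antiderivative is F(z) = (-2*z - 1)*exp(-2*z)/2.
Then F(1) - F(0) = (-3*exp(-2)/2) - (-1/2) = (-3 + exp(2))*exp(-2)/2.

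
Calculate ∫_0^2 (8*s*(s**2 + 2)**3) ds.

Let u = s**2 + 2, so du = 2*s ds. When s = 0, u = 2; when s = 2, u = 6.
The integral becomes 4·∫ u**3 du from 2 to 6, with antiderivative u**4.
Back in s: F(s) = (s**2 + 2)**4.
Then F(2) - F(0) = (1296) - (16) = 1280.

1280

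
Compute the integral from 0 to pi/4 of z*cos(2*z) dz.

-1/4 + pi/8

Integrate by parts once (u = z, dv = cos(2*z) dz).
An antiderivative is F(z) = z*sin(2*z)/2 + cos(2*z)/4.
Then F(pi/4) - F(0) = (pi/8) - (1/4) = -1/4 + pi/8.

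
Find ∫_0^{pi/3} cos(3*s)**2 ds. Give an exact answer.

pi/6

Use the identity cos^2(3*s) = (1 + cos(6*s))/2.
An antiderivative is F(s) = s/2 + sin(6*s)/12.
Then F(pi/3) - F(0) = (pi/6) - (0) = pi/6.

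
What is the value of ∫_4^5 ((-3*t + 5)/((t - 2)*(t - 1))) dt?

Factor the denominator: t**2 - 3*t + 2 = (t - 1)(t - 2).
Partial fractions: (-3*t + 5)/((t - 2)*(t - 1)) = -2/(t - 1) - 1/(t - 2).
An antiderivative is F(t) = -log(t - 2) - 2*log(t - 1).
Then F(5) - F(4) = (-log(48)) - (-log(18)) = log(3/8).

log(3/8)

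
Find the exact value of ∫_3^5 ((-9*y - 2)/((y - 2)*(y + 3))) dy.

-10*log(2) + log(3)

Factor the denominator: y**2 + y - 6 = (y + 3)(y - 2).
Partial fractions: (-9*y - 2)/((y - 2)*(y + 3)) = -5/(y + 3) - 4/(y - 2).
An antiderivative is F(y) = -4*log(y - 2) - 5*log(y + 3).
Then F(5) - F(3) = (-15*log(2) - 4*log(3)) - (-5*log(3) - 5*log(2)) = -10*log(2) + log(3).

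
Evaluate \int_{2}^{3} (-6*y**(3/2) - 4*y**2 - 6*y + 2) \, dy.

By the power rule, an antiderivative is F(y) = -12*y**(5/2)/5 - 4*y**3/3 - 3*y**2 + 2*y.
Then F(3) - F(2) = (-57 - 108*sqrt(3)/5) - (-56/3 - 48*sqrt(2)/5) = -115/3 - 108*sqrt(3)/5 + 48*sqrt(2)/5.

-115/3 - 108*sqrt(3)/5 + 48*sqrt(2)/5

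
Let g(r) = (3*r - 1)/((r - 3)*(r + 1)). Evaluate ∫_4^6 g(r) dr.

Factor the denominator: r**2 - 2*r - 3 = (r + 1)(r - 3).
Partial fractions: (3*r - 1)/((r - 3)*(r + 1)) = 1/(r + 1) + 2/(r - 3).
An antiderivative is F(r) = 2*log(r - 3) + log(r + 1).
Then F(6) - F(4) = (log(63)) - (log(5)) = log(63/5).

log(63/5)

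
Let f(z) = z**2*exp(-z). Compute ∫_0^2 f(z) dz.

2 - 10*exp(-2)

Integrate by parts twice (u = z^2, dv = exp(-z) dz).
An antiderivative is F(z) = (-z**2 - 2*z - 2)*exp(-z).
Then F(2) - F(0) = (-10*exp(-2)) - (-2) = 2 - 10*exp(-2).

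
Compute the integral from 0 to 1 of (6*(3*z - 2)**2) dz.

6

Let u = 3*z - 2, so du = 3 dz. When z = 0, u = -2; when z = 1, u = 1.
The integral becomes 2·∫ u**2 du from -2 to 1, with antiderivative 2*u**3/3.
Back in z: F(z) = 2*(3*z - 2)**3/3.
Then F(1) - F(0) = (2/3) - (-16/3) = 6.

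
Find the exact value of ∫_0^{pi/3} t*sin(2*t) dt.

Integrate by parts once (u = t, dv = sin(2*t) dt).
An antiderivative is F(t) = -t*cos(2*t)/2 + sin(2*t)/4.
Then F(pi/3) - F(0) = (sqrt(3)/8 + pi/12) - (0) = sqrt(3)/8 + pi/12.

sqrt(3)/8 + pi/12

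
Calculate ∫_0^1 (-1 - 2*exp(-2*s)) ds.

An antiderivative is F(s) = -s + exp(-2*s).
Then F(1) - F(0) = (-1 + exp(-2)) - (1) = -2 + exp(-2).

-2 + exp(-2)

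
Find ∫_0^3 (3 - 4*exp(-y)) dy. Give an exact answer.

4*exp(-3) + 5

An antiderivative is F(y) = 3*y + 4*exp(-y).
Then F(3) - F(0) = (4*exp(-3) + 9) - (4) = 4*exp(-3) + 5.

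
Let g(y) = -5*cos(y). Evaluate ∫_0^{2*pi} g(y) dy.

0

An antiderivative is F(y) = -5*sin(y).
Then F(2*pi) - F(0) = (0) - (0) = 0.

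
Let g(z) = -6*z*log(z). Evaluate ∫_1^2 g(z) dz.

9/2 - 12*log(2)

Integrate by parts once (u = ln z, dv = -6*z dz).
An antiderivative is F(z) = -3*z**2*(2*log(z) - 1)/2.
Then F(2) - F(1) = (6 - 12*log(2)) - (3/2) = 9/2 - 12*log(2).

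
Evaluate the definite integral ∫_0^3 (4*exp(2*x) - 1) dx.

-5 + 2*exp(6)

An antiderivative is F(x) = 2*exp(2*x) - x.
Then F(3) - F(0) = (-3 + 2*exp(6)) - (2) = -5 + 2*exp(6).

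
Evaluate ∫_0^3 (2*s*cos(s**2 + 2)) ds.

sin(11) - sin(2)

Let u = s**2 + 2, so du = 2*s ds. When s = 0, u = 2; when s = 3, u = 11.
The integral becomes ∫ cos(u) du from 2 to 11, with antiderivative sin(u).
Back in s: F(s) = sin(s**2 + 2).
Then F(3) - F(0) = (sin(11)) - (sin(2)) = sin(11) - sin(2).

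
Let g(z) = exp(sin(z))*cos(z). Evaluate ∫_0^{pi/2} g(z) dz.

Let u = sin(z), so du = cos(z) dz. When z = 0, u = 0; when z = pi/2, u = 1.
The integral becomes ∫ exp(u) du from 0 to 1, with antiderivative exp(u).
Back in z: F(z) = exp(sin(z)).
Then F(pi/2) - F(0) = (E) - (1) = -1 + E.

-1 + E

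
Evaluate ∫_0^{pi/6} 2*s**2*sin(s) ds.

Integrate by parts twice (u = s^2, dv = 2*sin(s) ds).
An antiderivative is F(s) = -2*s**2*cos(s) + 4*s*sin(s) + 4*cos(s).
Then F(pi/6) - F(0) = (-sqrt(3)*pi**2/36 + pi/3 + 2*sqrt(3)) - (4) = -4 - sqrt(3)*pi**2/36 + pi/3 + 2*sqrt(3).

-4 - sqrt(3)*pi**2/36 + pi/3 + 2*sqrt(3)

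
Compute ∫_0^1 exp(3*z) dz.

An antiderivative is F(z) = exp(3*z)/3.
Then F(1) - F(0) = (exp(3)/3) - (1/3) = -1/3 + exp(3)/3.

-1/3 + exp(3)/3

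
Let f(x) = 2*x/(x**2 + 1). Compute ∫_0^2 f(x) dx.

Let u = x**2 + 1, so du = 2*x dx. When x = 0, u = 1; when x = 2, u = 5.
The integral becomes ∫ 1/u du from 1 to 5, with antiderivative log(u).
Back in x: F(x) = log(x**2 + 1).
Then F(2) - F(0) = (log(5)) - (0) = log(5).

log(5)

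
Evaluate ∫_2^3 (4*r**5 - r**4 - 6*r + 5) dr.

5867/15

By the power rule, an antiderivative is F(r) = 2*r**6/3 - r**5/5 - 3*r**2 + 5*r.
Then F(3) - F(2) = (2127/5) - (514/15) = 5867/15.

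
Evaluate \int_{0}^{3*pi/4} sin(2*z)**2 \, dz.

Use the identity sin^2(2*z) = (1 - cos(4*z))/2.
An antiderivative is F(z) = z/2 - sin(4*z)/8.
Then F(3*pi/4) - F(0) = (3*pi/8) - (0) = 3*pi/8.

3*pi/8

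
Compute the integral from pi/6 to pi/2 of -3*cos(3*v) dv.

2

An antiderivative is F(v) = -sin(3*v).
Then F(pi/2) - F(pi/6) = (1) - (-1) = 2.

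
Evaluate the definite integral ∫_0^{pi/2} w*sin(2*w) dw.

pi/4

Integrate by parts once (u = w, dv = sin(2*w) dw).
An antiderivative is F(w) = -w*cos(2*w)/2 + sin(2*w)/4.
Then F(pi/2) - F(0) = (pi/4) - (0) = pi/4.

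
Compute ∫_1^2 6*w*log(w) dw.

Integrate by parts once (u = ln w, dv = 6*w dw).
An antiderivative is F(w) = 3*w**2*(2*log(w) - 1)/2.
Then F(2) - F(1) = (-6 + 12*log(2)) - (-3/2) = -9/2 + 12*log(2).

-9/2 + 12*log(2)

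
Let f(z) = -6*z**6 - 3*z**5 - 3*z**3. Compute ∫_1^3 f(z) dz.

By the power rule, an antiderivative is F(z) = -6*z**7/7 - z**6/2 - 3*z**4/4.
Then F(3) - F(1) = (-64395/28) - (-59/28) = -16084/7.

-16084/7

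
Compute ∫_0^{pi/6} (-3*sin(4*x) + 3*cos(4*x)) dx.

-9/8 + 3*sqrt(3)/8

An antiderivative is F(x) = 3*sin(4*x)/4 + 3*cos(4*x)/4.
Then F(pi/6) - F(0) = (-3/8 + 3*sqrt(3)/8) - (3/4) = -9/8 + 3*sqrt(3)/8.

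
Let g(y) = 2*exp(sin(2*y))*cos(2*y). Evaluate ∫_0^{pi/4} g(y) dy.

Let u = sin(2*y), so du = 2*cos(2*y) dy. When y = 0, u = 0; when y = pi/4, u = 1.
The integral becomes ∫ exp(u) du from 0 to 1, with antiderivative exp(u).
Back in y: F(y) = exp(sin(2*y)).
Then F(pi/4) - F(0) = (E) - (1) = -1 + E.

-1 + E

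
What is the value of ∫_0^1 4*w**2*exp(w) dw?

-8 + 4*E

Integrate by parts twice (u = w^2, dv = 4*exp(w) dw).
An antiderivative is F(w) = (4*w**2 - 8*w + 8)*exp(w).
Then F(1) - F(0) = (4*E) - (8) = -8 + 4*E.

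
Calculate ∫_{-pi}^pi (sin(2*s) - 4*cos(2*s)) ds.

0

An antiderivative is F(s) = -2*sin(2*s) - cos(2*s)/2.
Then F(pi) - F(-pi) = (-1/2) - (-1/2) = 0.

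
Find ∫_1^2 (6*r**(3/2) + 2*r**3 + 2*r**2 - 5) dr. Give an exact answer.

By the power rule, an antiderivative is F(r) = 12*r**(5/2)/5 + r**4/2 + 2*r**3/3 - 5*r.
Then F(2) - F(1) = (10/3 + 48*sqrt(2)/5) - (-43/30) = 143/30 + 48*sqrt(2)/5.

143/30 + 48*sqrt(2)/5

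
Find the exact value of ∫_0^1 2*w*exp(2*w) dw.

1/2 + exp(2)/2

Integrate by parts once (u = w, dv = 2*exp(2*w) dw).
An antiderivative is F(w) = (2*w - 1)*exp(2*w)/2.
Then F(1) - F(0) = (exp(2)/2) - (-1/2) = 1/2 + exp(2)/2.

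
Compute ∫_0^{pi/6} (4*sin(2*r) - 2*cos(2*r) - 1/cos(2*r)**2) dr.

1 - sqrt(3)

An antiderivative is F(r) = -sin(2*r) - 2*cos(2*r) - tan(2*r)/2.
Then F(pi/6) - F(0) = (-sqrt(3) - 1) - (-2) = 1 - sqrt(3).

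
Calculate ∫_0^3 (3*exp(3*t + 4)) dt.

-exp(4) + exp(13)

Let u = 3*t + 4, so du = 3 dt. When t = 0, u = 4; when t = 3, u = 13.
The integral becomes ∫ exp(u) du from 4 to 13, with antiderivative exp(u).
Back in t: F(t) = exp(3*t + 4).
Then F(3) - F(0) = (exp(13)) - (exp(4)) = -exp(4) + exp(13).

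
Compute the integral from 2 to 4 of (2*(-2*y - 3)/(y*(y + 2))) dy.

Factor the denominator: y**2 + 2*y = (y + 2)y.
Partial fractions: 2*(-2*y - 3)/(y*(y + 2)) = -1/(y + 2) - 3/y.
An antiderivative is F(y) = -3*log(y) - log(y + 2).
Then F(4) - F(2) = (-7*log(2) - log(3)) - (-log(32)) = -log(12).

-log(12)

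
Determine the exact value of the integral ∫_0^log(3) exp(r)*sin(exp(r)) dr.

cos(1) - cos(3)

Let u = exp(r), so du = exp(r) dr. When r = 0, u = 1; when r = log(3), u = 3.
The integral becomes ∫ sin(u) du from 1 to 3, with antiderivative -cos(u).
Back in r: F(r) = -cos(exp(r)).
Then F(log(3)) - F(0) = (-cos(3)) - (-cos(1)) = cos(1) - cos(3).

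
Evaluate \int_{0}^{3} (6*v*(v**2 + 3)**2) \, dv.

Let u = v**2 + 3, so du = 2*v dv. When v = 0, u = 3; when v = 3, u = 12.
The integral becomes 3·∫ u**2 du from 3 to 12, with antiderivative u**3.
Back in v: F(v) = (v**2 + 3)**3.
Then F(3) - F(0) = (1728) - (27) = 1701.

1701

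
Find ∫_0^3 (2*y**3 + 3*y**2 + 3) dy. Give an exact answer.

By the power rule, an antiderivative is F(y) = y**4/2 + y**3 + 3*y.
Then F(3) - F(0) = (153/2) - (0) = 153/2.

153/2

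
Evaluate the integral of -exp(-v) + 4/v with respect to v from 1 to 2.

An antiderivative is F(v) = 4*log(v) + exp(-v).
Then F(2) - F(1) = (exp(-2) + 4*log(2)) - (exp(-1)) = -exp(-1) + exp(-2) + 4*log(2).

-exp(-1) + exp(-2) + 4*log(2)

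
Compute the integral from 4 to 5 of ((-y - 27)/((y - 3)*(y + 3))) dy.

Factor the denominator: y**2 - 9 = (y + 3)(y - 3).
Partial fractions: (-y - 27)/((y - 3)*(y + 3)) = 4/(y + 3) - 5/(y - 3).
An antiderivative is F(y) = -5*log(y - 3) + 4*log(y + 3).
Then F(5) - F(4) = (7*log(2)) - (4*log(7)) = -4*log(7) + 7*log(2).

-4*log(7) + 7*log(2)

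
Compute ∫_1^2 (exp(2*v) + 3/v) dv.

-exp(2)/2 + log(8) + exp(4)/2

An antiderivative is F(v) = exp(2*v)/2 + 3*log(v).
Then F(2) - F(1) = (log(8) + exp(4)/2) - (exp(2)/2) = -exp(2)/2 + log(8) + exp(4)/2.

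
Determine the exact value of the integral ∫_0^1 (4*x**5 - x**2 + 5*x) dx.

By the power rule, an antiderivative is F(x) = 2*x**6/3 - x**3/3 + 5*x**2/2.
Then F(1) - F(0) = (17/6) - (0) = 17/6.

17/6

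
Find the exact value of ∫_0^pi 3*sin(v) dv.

An antiderivative is F(v) = -3*cos(v).
Then F(pi) - F(0) = (3) - (-3) = 6.

6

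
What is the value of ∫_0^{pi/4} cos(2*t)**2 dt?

pi/8

Use the identity cos^2(2*t) = (1 + cos(4*t))/2.
An antiderivative is F(t) = t/2 + sin(4*t)/8.
Then F(pi/4) - F(0) = (pi/8) - (0) = pi/8.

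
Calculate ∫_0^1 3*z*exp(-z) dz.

Integrate by parts once (u = z, dv = 3*exp(-z) dz).
An antiderivative is F(z) = (-3*z - 3)*exp(-z).
Then F(1) - F(0) = (-6*exp(-1)) - (-3) = 3 - 6*exp(-1).

3 - 6*exp(-1)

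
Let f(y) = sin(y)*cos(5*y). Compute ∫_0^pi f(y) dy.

0

Use the identity sin(y)cos(5*y) = [sin(6*y) + sin(-4*y)]/2.
An antiderivative is F(y) = cos(4*y)/8 - cos(6*y)/12.
Then F(pi) - F(0) = (1/24) - (1/24) = 0.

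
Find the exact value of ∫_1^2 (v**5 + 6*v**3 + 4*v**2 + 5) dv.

By the power rule, an antiderivative is F(v) = v**6/6 + 3*v**4/2 + 4*v**3/3 + 5*v.
Then F(2) - F(1) = (166/3) - (8) = 142/3.

142/3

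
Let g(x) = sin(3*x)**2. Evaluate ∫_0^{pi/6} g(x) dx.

Use the identity sin^2(3*x) = (1 - cos(6*x))/2.
An antiderivative is F(x) = x/2 - sin(6*x)/12.
Then F(pi/6) - F(0) = (pi/12) - (0) = pi/12.

pi/12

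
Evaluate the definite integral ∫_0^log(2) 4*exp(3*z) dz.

28/3

Let u = exp(z), so du = exp(z) dz. When z = 0, u = 1; when z = log(2), u = 2.
The integral becomes 4·∫ u**2 du from 1 to 2, with antiderivative 4*u**3/3.
Back in z: F(z) = 4*exp(3*z)/3.
Then F(log(2)) - F(0) = (32/3) - (4/3) = 28/3.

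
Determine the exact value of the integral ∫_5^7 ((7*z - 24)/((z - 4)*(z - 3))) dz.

Factor the denominator: z**2 - 7*z + 12 = (z - 3)(z - 4).
Partial fractions: (7*z - 24)/((z - 4)*(z - 3)) = 3/(z - 3) + 4/(z - 4).
An antiderivative is F(z) = 4*log(z - 4) + 3*log(z - 3).
Then F(7) - F(5) = (6*log(2) + 4*log(3)) - (log(8)) = 3*log(2) + 4*log(3).

3*log(2) + 4*log(3)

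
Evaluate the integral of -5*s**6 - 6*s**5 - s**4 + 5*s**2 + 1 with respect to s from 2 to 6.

By the power rule, an antiderivative is F(s) = -5*s**7/7 - s**6 - s**5/5 + 5*s**3/3 + s.
Then F(6) - F(2) = (-8672982/35) - (-15382/105) = -26003564/105.

-26003564/105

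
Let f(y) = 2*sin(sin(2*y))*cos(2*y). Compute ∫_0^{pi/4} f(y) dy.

1 - cos(1)

Let u = sin(2*y), so du = 2*cos(2*y) dy. When y = 0, u = 0; when y = pi/4, u = 1.
The integral becomes ∫ sin(u) du from 0 to 1, with antiderivative -cos(u).
Back in y: F(y) = -cos(sin(2*y)).
Then F(pi/4) - F(0) = (-cos(1)) - (-1) = 1 - cos(1).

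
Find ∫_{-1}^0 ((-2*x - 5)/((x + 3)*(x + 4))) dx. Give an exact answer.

Factor the denominator: x**2 + 7*x + 12 = (x + 4)(x + 3).
Partial fractions: (-2*x - 5)/((x + 3)*(x + 4)) = -3/(x + 4) + 1/(x + 3).
An antiderivative is F(x) = log(x + 3) - 3*log(x + 4).
Then F(0) - F(-1) = (log(3/64)) - (log(2/27)) = -7*log(2) + 4*log(3).

-7*log(2) + 4*log(3)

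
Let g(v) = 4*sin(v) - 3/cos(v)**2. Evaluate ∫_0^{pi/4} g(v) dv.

1 - 2*sqrt(2)

An antiderivative is F(v) = -4*cos(v) - 3*tan(v).
Then F(pi/4) - F(0) = (-3 - 2*sqrt(2)) - (-4) = 1 - 2*sqrt(2).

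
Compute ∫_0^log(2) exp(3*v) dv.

Let u = exp(v), so du = exp(v) dv. When v = 0, u = 1; when v = log(2), u = 2.
The integral becomes ∫ u**2 du from 1 to 2, with antiderivative u**3/3.
Back in v: F(v) = exp(3*v)/3.
Then F(log(2)) - F(0) = (8/3) - (1/3) = 7/3.

7/3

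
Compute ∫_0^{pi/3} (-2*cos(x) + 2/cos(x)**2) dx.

sqrt(3)

An antiderivative is F(x) = -2*sin(x) + 2*tan(x).
Then F(pi/3) - F(0) = (sqrt(3)) - (0) = sqrt(3).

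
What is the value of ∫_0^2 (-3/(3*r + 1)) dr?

-log(7)

An antiderivative is F(r) = -log(3*r + 1).
Then F(2) - F(0) = (-log(7)) - (0) = -log(7).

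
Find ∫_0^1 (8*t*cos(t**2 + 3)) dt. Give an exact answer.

Let u = t**2 + 3, so du = 2*t dt. When t = 0, u = 3; when t = 1, u = 4.
The integral becomes 4·∫ cos(u) du from 3 to 4, with antiderivative 4*sin(u).
Back in t: F(t) = 4*sin(t**2 + 3).
Then F(1) - F(0) = (4*sin(4)) - (4*sin(3)) = 4*sin(4) - 4*sin(3).

4*sin(4) - 4*sin(3)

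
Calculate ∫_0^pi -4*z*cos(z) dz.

8

Integrate by parts once (u = z, dv = -4*cos(z) dz).
An antiderivative is F(z) = -4*z*sin(z) - 4*cos(z).
Then F(pi) - F(0) = (4) - (-4) = 8.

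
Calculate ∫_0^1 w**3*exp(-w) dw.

Integrate by parts 3 times (u = w^3, dv = exp(-w) dw).
An antiderivative is F(w) = (-w**3 - 3*w**2 - 6*w - 6)*exp(-w).
Then F(1) - F(0) = (-16*exp(-1)) - (-6) = 6 - 16*exp(-1).

6 - 16*exp(-1)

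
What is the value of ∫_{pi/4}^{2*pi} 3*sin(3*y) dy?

-1 - sqrt(2)/2

An antiderivative is F(y) = -cos(3*y).
Then F(2*pi) - F(pi/4) = (-1) - (sqrt(2)/2) = -1 - sqrt(2)/2.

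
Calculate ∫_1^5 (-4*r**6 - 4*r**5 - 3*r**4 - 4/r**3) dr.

-9963556/175

By the power rule, an antiderivative is F(r) = -4*r**7/7 - 2*r**6/3 - 3*r**5/5 + 2/r**2.
Then F(5) - F(1) = (-29890583/525) - (17/105) = -9963556/175.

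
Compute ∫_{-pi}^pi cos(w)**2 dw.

Use the identity cos^2(w) = (1 + cos(2*w))/2.
An antiderivative is F(w) = w/2 + sin(2*w)/4.
Then F(pi) - F(-pi) = (pi/2) - (-pi/2) = pi.

pi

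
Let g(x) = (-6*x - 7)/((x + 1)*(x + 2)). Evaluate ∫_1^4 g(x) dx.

-log(80)

Factor the denominator: x**2 + 3*x + 2 = (x + 2)(x + 1).
Partial fractions: (-6*x - 7)/((x + 1)*(x + 2)) = -5/(x + 2) - 1/(x + 1).
An antiderivative is F(x) = -log(x + 1) - 5*log(x + 2).
Then F(4) - F(1) = (-5*log(3) - 5*log(2) - log(5)) - (-5*log(3) - log(2)) = -log(80).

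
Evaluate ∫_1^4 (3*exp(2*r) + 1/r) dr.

An antiderivative is F(r) = 3*exp(2*r)/2 + log(r).
Then F(4) - F(1) = (log(4) + 3*exp(8)/2) - (3*exp(2)/2) = -3*exp(2)/2 + log(4) + 3*exp(8)/2.

-3*exp(2)/2 + log(4) + 3*exp(8)/2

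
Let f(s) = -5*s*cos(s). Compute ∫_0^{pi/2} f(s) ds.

5 - 5*pi/2

Integrate by parts once (u = s, dv = -5*cos(s) ds).
An antiderivative is F(s) = -5*s*sin(s) - 5*cos(s).
Then F(pi/2) - F(0) = (-5*pi/2) - (-5) = 5 - 5*pi/2.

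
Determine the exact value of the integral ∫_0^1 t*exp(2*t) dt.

Integrate by parts once (u = t, dv = exp(2*t) dt).
An antiderivative is F(t) = (2*t - 1)*exp(2*t)/4.
Then F(1) - F(0) = (exp(2)/4) - (-1/4) = 1/4 + exp(2)/4.

1/4 + exp(2)/4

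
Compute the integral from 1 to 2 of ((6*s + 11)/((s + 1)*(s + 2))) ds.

log(81/8)

Factor the denominator: s**2 + 3*s + 2 = (s + 2)(s + 1).
Partial fractions: (6*s + 11)/((s + 1)*(s + 2)) = 1/(s + 2) + 5/(s + 1).
An antiderivative is F(s) = 5*log(s + 1) + log(s + 2).
Then F(2) - F(1) = (2*log(2) + 5*log(3)) - (log(96)) = log(81/8).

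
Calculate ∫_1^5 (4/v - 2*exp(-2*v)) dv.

-exp(-2) + exp(-10) + 4*log(5)

An antiderivative is F(v) = 4*log(v) + exp(-2*v).
Then F(5) - F(1) = (exp(-10) + 4*log(5)) - (exp(-2)) = -exp(-2) + exp(-10) + 4*log(5).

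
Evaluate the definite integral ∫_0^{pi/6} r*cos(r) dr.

-1 + pi/12 + sqrt(3)/2

Integrate by parts once (u = r, dv = cos(r) dr).
An antiderivative is F(r) = r*sin(r) + cos(r).
Then F(pi/6) - F(0) = (pi/12 + sqrt(3)/2) - (1) = -1 + pi/12 + sqrt(3)/2.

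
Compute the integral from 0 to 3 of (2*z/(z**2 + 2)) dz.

log(11/2)

Let u = z**2 + 2, so du = 2*z dz. When z = 0, u = 2; when z = 3, u = 11.
The integral becomes ∫ 1/u du from 2 to 11, with antiderivative log(u).
Back in z: F(z) = log(z**2 + 2).
Then F(3) - F(0) = (log(11)) - (log(2)) = log(11/2).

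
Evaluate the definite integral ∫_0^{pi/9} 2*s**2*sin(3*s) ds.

Integrate by parts twice (u = s^2, dv = 2*sin(3*s) ds).
An antiderivative is F(s) = -2*s**2*cos(3*s)/3 + 4*s*sin(3*s)/9 + 4*cos(3*s)/27.
Then F(pi/9) - F(0) = (-pi**2/243 + 2/27 + 2*sqrt(3)*pi/81) - (4/27) = -2/27 - pi**2/243 + 2*sqrt(3)*pi/81.

-2/27 - pi**2/243 + 2*sqrt(3)*pi/81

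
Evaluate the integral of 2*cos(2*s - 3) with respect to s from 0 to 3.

2*sin(3)

Let u = 2*s - 3, so du = 2 ds. When s = 0, u = -3; when s = 3, u = 3.
The integral becomes ∫ cos(u) du from -3 to 3, with antiderivative sin(u).
Back in s: F(s) = sin(2*s - 3).
Then F(3) - F(0) = (sin(3)) - (-sin(3)) = 2*sin(3).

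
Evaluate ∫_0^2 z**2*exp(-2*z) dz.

(-13 + exp(4))*exp(-4)/4

Integrate by parts twice (u = z^2, dv = exp(-2*z) dz).
An antiderivative is F(z) = (-2*z**2 - 2*z - 1)*exp(-2*z)/4.
Then F(2) - F(0) = (-13*exp(-4)/4) - (-1/4) = (-13 + exp(4))*exp(-4)/4.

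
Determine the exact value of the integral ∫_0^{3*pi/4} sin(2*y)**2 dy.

Use the identity sin^2(2*y) = (1 - cos(4*y))/2.
An antiderivative is F(y) = y/2 - sin(4*y)/8.
Then F(3*pi/4) - F(0) = (3*pi/8) - (0) = 3*pi/8.

3*pi/8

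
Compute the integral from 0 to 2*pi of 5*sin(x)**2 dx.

Use the identity sin^2(x) = (1 - cos(2*x))/2.
An antiderivative is F(x) = 5*x/2 - 5*sin(2*x)/4.
Then F(2*pi) - F(0) = (5*pi) - (0) = 5*pi.

5*pi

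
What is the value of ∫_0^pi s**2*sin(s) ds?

Integrate by parts twice (u = s^2, dv = sin(s) ds).
An antiderivative is F(s) = -s**2*cos(s) + 2*s*sin(s) + 2*cos(s).
Then F(pi) - F(0) = (-2 + pi**2) - (2) = -4 + pi**2.

-4 + pi**2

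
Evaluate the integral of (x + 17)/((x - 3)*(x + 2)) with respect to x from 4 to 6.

-6*log(2) + 7*log(3)

Factor the denominator: x**2 - x - 6 = (x + 2)(x - 3).
Partial fractions: (x + 17)/((x - 3)*(x + 2)) = -3/(x + 2) + 4/(x - 3).
An antiderivative is F(x) = 4*log(x - 3) - 3*log(x + 2).
Then F(6) - F(4) = (-9*log(2) + 4*log(3)) - (-3*log(3) - 3*log(2)) = -6*log(2) + 7*log(3).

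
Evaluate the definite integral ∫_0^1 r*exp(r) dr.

1

Integrate by parts once (u = r, dv = exp(r) dr).
An antiderivative is F(r) = (r - 1)*exp(r).
Then F(1) - F(0) = (0) - (-1) = 1.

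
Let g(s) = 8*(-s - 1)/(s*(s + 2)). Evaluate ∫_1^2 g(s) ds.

-12*log(2) + 4*log(3)

Factor the denominator: s**2 + 2*s = (s + 2)s.
Partial fractions: 8*(-s - 1)/(s*(s + 2)) = -4/(s + 2) - 4/s.
An antiderivative is F(s) = -4*log(s) - 4*log(s + 2).
Then F(2) - F(1) = (-12*log(2)) - (-log(81)) = -12*log(2) + 4*log(3).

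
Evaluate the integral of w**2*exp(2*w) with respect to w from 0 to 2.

-1/4 + 5*exp(4)/4

Integrate by parts twice (u = w^2, dv = exp(2*w) dw).
An antiderivative is F(w) = (2*w**2 - 2*w + 1)*exp(2*w)/4.
Then F(2) - F(0) = (5*exp(4)/4) - (1/4) = -1/4 + 5*exp(4)/4.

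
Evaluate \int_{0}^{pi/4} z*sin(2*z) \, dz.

1/4

Integrate by parts once (u = z, dv = sin(2*z) dz).
An antiderivative is F(z) = -z*cos(2*z)/2 + sin(2*z)/4.
Then F(pi/4) - F(0) = (1/4) - (0) = 1/4.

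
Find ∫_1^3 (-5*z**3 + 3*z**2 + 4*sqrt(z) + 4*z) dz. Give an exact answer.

-182/3 + 8*sqrt(3)

By the power rule, an antiderivative is F(z) = -5*z**4/4 + 8*z**(3/2)/3 + z**3 + 2*z**2.
Then F(3) - F(1) = (-225/4 + 8*sqrt(3)) - (53/12) = -182/3 + 8*sqrt(3).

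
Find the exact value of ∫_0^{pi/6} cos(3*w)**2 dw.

Use the identity cos^2(3*w) = (1 + cos(6*w))/2.
An antiderivative is F(w) = w/2 + sin(6*w)/12.
Then F(pi/6) - F(0) = (pi/12) - (0) = pi/12.

pi/12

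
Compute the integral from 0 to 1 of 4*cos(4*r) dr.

sin(4)

Let u = 4*r, so du = 4 dr. When r = 0, u = 0; when r = 1, u = 4.
The integral becomes ∫ cos(u) du from 0 to 4, with antiderivative sin(u).
Back in r: F(r) = sin(4*r).
Then F(1) - F(0) = (sin(4)) - (0) = sin(4).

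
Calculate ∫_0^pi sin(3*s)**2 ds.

Use the identity sin^2(3*s) = (1 - cos(6*s))/2.
An antiderivative is F(s) = s/2 - sin(6*s)/12.
Then F(pi) - F(0) = (pi/2) - (0) = pi/2.

pi/2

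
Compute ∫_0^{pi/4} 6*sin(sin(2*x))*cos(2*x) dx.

3 - 3*cos(1)

Let u = sin(2*x), so du = 2*cos(2*x) dx. When x = 0, u = 0; when x = pi/4, u = 1.
The integral becomes 3·∫ sin(u) du from 0 to 1, with antiderivative -3*cos(u).
Back in x: F(x) = -3*cos(sin(2*x)).
Then F(pi/4) - F(0) = (-3*cos(1)) - (-3) = 3 - 3*cos(1).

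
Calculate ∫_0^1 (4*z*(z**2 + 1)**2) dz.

14/3

Let u = z**2 + 1, so du = 2*z dz. When z = 0, u = 1; when z = 1, u = 2.
The integral becomes 2·∫ u**2 du from 1 to 2, with antiderivative 2*u**3/3.
Back in z: F(z) = 2*(z**2 + 1)**3/3.
Then F(1) - F(0) = (16/3) - (2/3) = 14/3.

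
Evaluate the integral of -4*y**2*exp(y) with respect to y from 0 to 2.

Integrate by parts twice (u = y^2, dv = -4*exp(y) dy).
An antiderivative is F(y) = (-4*y**2 + 8*y - 8)*exp(y).
Then F(2) - F(0) = (-8*exp(2)) - (-8) = 8 - 8*exp(2).

8 - 8*exp(2)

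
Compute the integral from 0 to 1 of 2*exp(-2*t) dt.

1 - exp(-2)

An antiderivative is F(t) = -exp(-2*t).
Then F(1) - F(0) = (-exp(-2)) - (-1) = 1 - exp(-2).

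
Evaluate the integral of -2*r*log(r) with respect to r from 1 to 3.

Integrate by parts once (u = ln r, dv = -2*r dr).
An antiderivative is F(r) = -r**2*(2*log(r) - 1)/2.
Then F(3) - F(1) = (9/2 - 9*log(3)) - (1/2) = 4 - 9*log(3).

4 - 9*log(3)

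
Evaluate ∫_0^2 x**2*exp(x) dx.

Integrate by parts twice (u = x^2, dv = exp(x) dx).
An antiderivative is F(x) = (x**2 - 2*x + 2)*exp(x).
Then F(2) - F(0) = (2*exp(2)) - (2) = -2 + 2*exp(2).

-2 + 2*exp(2)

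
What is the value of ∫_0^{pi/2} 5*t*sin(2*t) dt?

5*pi/4

Integrate by parts once (u = t, dv = 5*sin(2*t) dt).
An antiderivative is F(t) = -5*t*cos(2*t)/2 + 5*sin(2*t)/4.
Then F(pi/2) - F(0) = (5*pi/4) - (0) = 5*pi/4.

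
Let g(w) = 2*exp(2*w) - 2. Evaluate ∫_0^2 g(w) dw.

-5 + exp(4)

An antiderivative is F(w) = exp(2*w) - 2*w.
Then F(2) - F(0) = (-4 + exp(4)) - (1) = -5 + exp(4).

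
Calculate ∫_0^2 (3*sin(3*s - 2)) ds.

Let u = 3*s - 2, so du = 3 ds. When s = 0, u = -2; when s = 2, u = 4.
The integral becomes ∫ sin(u) du from -2 to 4, with antiderivative -cos(u).
Back in s: F(s) = -cos(3*s - 2).
Then F(2) - F(0) = (-cos(4)) - (-cos(2)) = cos(2) - cos(4).

cos(2) - cos(4)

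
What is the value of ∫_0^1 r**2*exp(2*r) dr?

Integrate by parts twice (u = r^2, dv = exp(2*r) dr).
An antiderivative is F(r) = (2*r**2 - 2*r + 1)*exp(2*r)/4.
Then F(1) - F(0) = (exp(2)/4) - (1/4) = -1/4 + exp(2)/4.

-1/4 + exp(2)/4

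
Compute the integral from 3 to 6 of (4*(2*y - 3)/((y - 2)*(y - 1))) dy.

4*log(2) + 4*log(5)

Factor the denominator: y**2 - 3*y + 2 = (y - 1)(y - 2).
Partial fractions: 4*(2*y - 3)/((y - 2)*(y - 1)) = 4/(y - 1) + 4/(y - 2).
An antiderivative is F(y) = 4*log(y - 2) + 4*log(y - 1).
Then F(6) - F(3) = (8*log(2) + 4*log(5)) - (log(16)) = 4*log(2) + 4*log(5).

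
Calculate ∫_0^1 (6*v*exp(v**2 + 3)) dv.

-3*(1 - exp(1))*exp(3)

Let u = v**2 + 3, so du = 2*v dv. When v = 0, u = 3; when v = 1, u = 4.
The integral becomes 3·∫ exp(u) du from 3 to 4, with antiderivative 3*exp(u).
Back in v: F(v) = 3*exp(v**2 + 3).
Then F(1) - F(0) = (3*exp(4)) - (3*exp(3)) = -3*(1 - exp(1))*exp(3).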